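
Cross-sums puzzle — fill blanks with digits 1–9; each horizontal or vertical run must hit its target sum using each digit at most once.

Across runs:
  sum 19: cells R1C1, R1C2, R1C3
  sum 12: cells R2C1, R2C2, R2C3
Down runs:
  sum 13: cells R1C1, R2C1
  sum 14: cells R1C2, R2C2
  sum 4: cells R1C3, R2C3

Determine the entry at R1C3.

4 in 2 cells must be {1,3}.
The 19 across and the 4 down share only 3, so R1C3 = 3.
R2C3 = 4 − 3 = 1 completes the 4 down.
Given what's placed, R1C2 must be 9 to fit the 19 across and 14 down.
R2C2 = 14 − 9 = 5 completes the 14 down.
R1C1 = 19 − 12 = 7 completes the 19 across.
R2C1 = 12 − 6 = 6 completes the 12 across.

3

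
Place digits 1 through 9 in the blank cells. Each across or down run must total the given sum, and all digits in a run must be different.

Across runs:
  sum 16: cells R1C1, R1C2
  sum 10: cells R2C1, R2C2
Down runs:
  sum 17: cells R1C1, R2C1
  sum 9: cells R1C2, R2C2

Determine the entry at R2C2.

2

16 in 2 cells must be {7,9}; 17 in 2 cells must be {8,9}.
The 16 across and the 17 down share only 9, so R1C1 = 9.
R1C2 = 16 − 9 = 7 completes the 16 across.
R2C1 = 17 − 9 = 8 completes the 17 down.
R2C2 = 10 − 8 = 2 completes the 10 across.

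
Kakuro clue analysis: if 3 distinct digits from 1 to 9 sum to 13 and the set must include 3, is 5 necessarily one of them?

Counterexample: {1,3,9} sums to 13 under that restriction without using 5.

No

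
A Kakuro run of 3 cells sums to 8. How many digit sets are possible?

2

3 distinct digits from 1–9 sum between 6 and 24.
Enumerating: {1,2,5}, {1,3,4}.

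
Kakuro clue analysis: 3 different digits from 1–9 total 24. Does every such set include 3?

The only way to make 24 from 3 distinct digits is {7,8,9}, which does not contain 3.

No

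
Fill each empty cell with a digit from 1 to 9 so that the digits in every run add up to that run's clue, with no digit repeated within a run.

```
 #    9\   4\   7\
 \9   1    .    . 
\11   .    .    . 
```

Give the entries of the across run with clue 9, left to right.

4 in 2 cells must be {1,3}.
Given what's placed, R1C2 must be 3 to fit the 9 across and 4 down.
R1C3 = 9 − 4 = 5 completes the 9 across.
R2C1 = 9 − 1 = 8 completes the 9 down.
R2C2 = 4 − 3 = 1 completes the 4 down.
R2C3 = 11 − 9 = 2 completes the 11 across.

1 3 5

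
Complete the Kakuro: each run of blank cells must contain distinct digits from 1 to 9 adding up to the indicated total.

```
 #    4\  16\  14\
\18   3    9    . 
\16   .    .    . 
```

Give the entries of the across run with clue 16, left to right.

1, 7, 8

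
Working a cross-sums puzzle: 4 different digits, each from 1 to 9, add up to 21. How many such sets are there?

11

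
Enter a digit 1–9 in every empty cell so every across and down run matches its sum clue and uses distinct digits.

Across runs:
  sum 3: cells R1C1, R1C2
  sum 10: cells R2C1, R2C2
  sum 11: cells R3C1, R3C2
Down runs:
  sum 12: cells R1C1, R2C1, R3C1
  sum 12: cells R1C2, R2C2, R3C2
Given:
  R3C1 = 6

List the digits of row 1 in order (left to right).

3 in 2 cells must be {1,2}.
R3C2 = 11 − 6 = 5 completes the 11 across.
R1C2 = 1: the only remaining digit allowed by both the 3 across and the 12 down.
R2C2 = 12 − 6 = 6 completes the 12 down.
R1C1 = 3 − 1 = 2 completes the 3 across.
R2C1 = 10 − 6 = 4 completes the 10 across.

2 1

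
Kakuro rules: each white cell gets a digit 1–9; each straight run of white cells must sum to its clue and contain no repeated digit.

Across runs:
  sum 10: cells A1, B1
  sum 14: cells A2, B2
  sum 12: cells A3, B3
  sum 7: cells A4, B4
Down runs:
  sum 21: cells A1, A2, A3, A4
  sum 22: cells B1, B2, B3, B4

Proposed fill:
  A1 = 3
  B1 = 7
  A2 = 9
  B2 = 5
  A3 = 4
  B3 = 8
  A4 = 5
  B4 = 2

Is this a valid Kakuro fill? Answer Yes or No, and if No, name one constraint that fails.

Yes

Across: 3+7=10; 9+5=14; 4+8=12; 5+2=7. Down: 3+9+4+5=21; 7+5+8+2=22. No digit repeats within any run.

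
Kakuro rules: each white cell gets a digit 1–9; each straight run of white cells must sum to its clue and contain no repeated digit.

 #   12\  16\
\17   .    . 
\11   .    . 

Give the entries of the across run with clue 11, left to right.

4 7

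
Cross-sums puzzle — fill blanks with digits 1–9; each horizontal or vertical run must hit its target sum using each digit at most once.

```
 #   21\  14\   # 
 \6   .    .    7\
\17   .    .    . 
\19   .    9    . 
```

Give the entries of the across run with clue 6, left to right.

4, 2

No cell is forced outright now. R1C1 can only be 4 or 5 (the digits allowed by both its 6 across and its 21 down). If R1C1 = 5: that forces R1C2 = 1, R2C2 = 4, R3C1 = 7, R3C3 = 3, after which R2C1 would have to be in {5,6,7,8} for the 17 across but in {9} for the 21 down — contradiction. So R1C1 = 4.
R1C2 = 6 − 4 = 2 completes the 6 across.
R2C2 = 14 − 11 = 3 completes the 14 down.
Given what's placed, R3C1 must be 8 to fit the 19 across and 21 down.
R3C3 = 19 − 17 = 2 completes the 19 across.
R2C1 = 21 − 12 = 9 completes the 21 down.
R2C3 = 17 − 12 = 5 completes the 17 across.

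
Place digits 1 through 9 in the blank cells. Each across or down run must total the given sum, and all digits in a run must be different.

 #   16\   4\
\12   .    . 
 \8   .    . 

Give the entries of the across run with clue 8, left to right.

16 in 2 cells must be {7,9}; 4 in 2 cells must be {1,3}.
The 12 across and the 4 down share only 3, so R1C2 = 3.
The 8 across and the 16 down share only 7, so R2C1 = 7.
R2C2 = 8 − 7 = 1 completes the 8 across.
R1C1 = 12 − 3 = 9 completes the 12 across.

7, 1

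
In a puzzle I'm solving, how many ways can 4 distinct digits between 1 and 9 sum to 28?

4 distinct digits from 1–9 sum between 10 and 30.
Enumerating: {4,7,8,9}, {5,6,8,9}.

2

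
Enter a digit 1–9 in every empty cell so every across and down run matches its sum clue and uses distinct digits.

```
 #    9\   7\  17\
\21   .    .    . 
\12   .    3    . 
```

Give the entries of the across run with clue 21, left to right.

8, 4, 9

17 in 2 cells must be {8,9}.
R1C2 = 7 − 3 = 4 completes the 7 down.
Given what's placed, R2C3 must be 8 to fit the 12 across and 17 down.
R1C1 = 8: the only remaining digit allowed by both the 21 across and the 9 down.
R1C3 = 21 − 12 = 9 completes the 21 across.
R2C1 = 12 − 11 = 1 completes the 12 across.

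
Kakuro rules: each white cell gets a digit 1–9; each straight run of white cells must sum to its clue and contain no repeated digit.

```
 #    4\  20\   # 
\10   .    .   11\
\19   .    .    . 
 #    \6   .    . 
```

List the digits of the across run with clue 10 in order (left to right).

1 9

4 in 2 cells must be {1,3}.
The 19 across and the 4 down share only 3, so R2C1 = 3.
R1C1 = 4 − 3 = 1 completes the 4 down.
R1C2 = 10 − 1 = 9 completes the 10 across.
R2C2 = 7: the only remaining digit allowed by both the 19 across and the 20 down.
R2C3 = 19 − 10 = 9 completes the 19 across.
R3C2 = 20 − 16 = 4 completes the 20 down.
R3C3 = 6 − 4 = 2 completes the 6 across.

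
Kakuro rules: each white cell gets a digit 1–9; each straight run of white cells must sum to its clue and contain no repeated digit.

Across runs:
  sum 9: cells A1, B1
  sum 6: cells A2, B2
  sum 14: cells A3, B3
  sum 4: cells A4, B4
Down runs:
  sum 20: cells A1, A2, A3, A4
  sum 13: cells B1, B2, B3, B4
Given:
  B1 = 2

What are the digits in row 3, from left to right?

4 in 2 cells must be {1,3}.
A1 = 9 − 2 = 7 completes the 9 across.
B3 = 6: the only remaining digit allowed by both the 14 across and the 13 down.
B4 = 1: the only remaining digit allowed by both the 4 across and the 13 down.
B2 = 13 − 9 = 4 completes the 13 down.
A3 = 14 − 6 = 8 completes the 14 across.
A4 = 4 − 1 = 3 completes the 4 across.
A2 = 6 − 4 = 2 completes the 6 across.

8 6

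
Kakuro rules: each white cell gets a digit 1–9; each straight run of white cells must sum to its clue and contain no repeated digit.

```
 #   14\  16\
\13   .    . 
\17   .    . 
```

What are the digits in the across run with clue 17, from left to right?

8 9

17 in 2 cells must be {8,9}; 16 in 2 cells must be {7,9}.
The 17 across and the 16 down share only 9, so R2C2 = 9.
R1C2 = 16 − 9 = 7 completes the 16 down.
R2C1 = 17 − 9 = 8 completes the 17 across.
R1C1 = 13 − 7 = 6 completes the 13 across.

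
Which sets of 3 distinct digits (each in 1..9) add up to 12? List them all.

{1,2,9}; {1,3,8}; {1,4,7}; {1,5,6}; {2,3,7}; {2,4,6}; {3,4,5}

3 distinct digits from 1–9 sum between 6 and 24.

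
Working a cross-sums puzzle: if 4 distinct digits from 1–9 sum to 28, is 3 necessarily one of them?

No

Counterexample: {4,7,8,9} sums to 28 without using 3.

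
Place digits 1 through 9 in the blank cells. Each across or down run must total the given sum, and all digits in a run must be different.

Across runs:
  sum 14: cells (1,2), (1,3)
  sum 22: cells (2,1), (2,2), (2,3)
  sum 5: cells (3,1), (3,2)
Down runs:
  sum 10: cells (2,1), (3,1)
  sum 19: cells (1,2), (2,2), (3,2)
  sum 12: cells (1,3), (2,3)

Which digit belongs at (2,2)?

Nothing is forced directly, so branch on (1,3), whose candidates are 5 or 8 or 9. If (1,3) = 8: that forces (1,2) = 6, after which (2,3) would have to be in {5,6,7,8,9} for the 22 across but in {4} for the 12 down — contradiction. If (1,3) = 9: that forces (1,2) = 5, after which (2,3) would have to be in {5,6,7,8,9} for the 22 across but in {3} for the 12 down — contradiction. So (1,3) = 5.
(1,2) = 14 − 5 = 9 completes the 14 across.
(2,3) = 12 − 5 = 7 completes the 12 down.
(2,2) = 6: the only remaining digit allowed by both the 22 across and the 19 down.
(3,2) = 19 − 15 = 4 completes the 19 down.
(2,1) = 22 − 13 = 9 completes the 22 across.
(3,1) = 5 − 4 = 1 completes the 5 across.

6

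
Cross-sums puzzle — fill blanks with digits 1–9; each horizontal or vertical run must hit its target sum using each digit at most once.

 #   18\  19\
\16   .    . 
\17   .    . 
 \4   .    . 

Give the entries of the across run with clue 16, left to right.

16 in 2 cells must be {7,9}; 17 in 2 cells must be {8,9}; 4 in 2 cells must be {1,3}.
The 4 across and the 19 down share only 3, so R3C2 = 3.
Given what's placed, R2C2 must be 9 to fit the 17 across and 19 down.
R3C1 = 4 − 3 = 1 completes the 4 across.
R1C1 = 9: the only remaining digit allowed by both the 16 across and the 18 down.
R1C2 = 16 − 9 = 7 completes the 16 across.
R2C1 = 17 − 9 = 8 completes the 17 across.

9 7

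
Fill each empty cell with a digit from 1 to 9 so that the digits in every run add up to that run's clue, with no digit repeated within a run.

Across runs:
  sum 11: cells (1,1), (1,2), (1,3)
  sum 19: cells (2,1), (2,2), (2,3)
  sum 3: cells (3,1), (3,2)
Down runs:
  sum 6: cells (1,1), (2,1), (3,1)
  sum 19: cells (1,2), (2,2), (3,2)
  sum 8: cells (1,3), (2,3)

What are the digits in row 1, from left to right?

3 in 2 cells must be {1,2}; 6 in 3 cells must be {1,2,3}.
Only 2 fits (3,2) under both its across sum 3 and down sum 19.
Given what's placed, (1,2) must be 8 to fit the 11 across and 19 down.
(2,2) = 19 − 10 = 9 completes the 19 down.
(3,1) = 3 − 2 = 1 completes the 3 across.
(1,1) = 2: the only remaining digit allowed by both the 11 across and the 6 down.
(1,3) = 11 − 10 = 1 completes the 11 across.

2 8 1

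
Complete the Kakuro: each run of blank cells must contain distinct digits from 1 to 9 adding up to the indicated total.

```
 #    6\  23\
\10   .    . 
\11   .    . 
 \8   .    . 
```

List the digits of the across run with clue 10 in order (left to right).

1 9

6 in 3 cells must be {1,2,3}; 23 in 3 cells must be {6,8,9}.
The 8 across and the 23 down share only 6, so R3C2 = 6.
R3C1 = 8 − 6 = 2 completes the 8 across.
Given what's placed, R2C1 must be 3 to fit the 11 across and 6 down.
R2C2 = 11 − 3 = 8 completes the 11 across.
R1C1 = 6 − 5 = 1 completes the 6 down.
R1C2 = 10 − 1 = 9 completes the 10 across.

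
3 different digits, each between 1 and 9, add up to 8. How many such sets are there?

2

3 distinct digits from 1–9 sum between 6 and 24.
Enumerating: {1,2,5}, {1,3,4}.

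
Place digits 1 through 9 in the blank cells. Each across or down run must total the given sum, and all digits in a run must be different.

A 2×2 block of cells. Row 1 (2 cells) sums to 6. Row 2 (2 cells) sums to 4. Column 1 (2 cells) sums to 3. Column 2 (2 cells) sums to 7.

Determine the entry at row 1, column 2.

4

4 in 2 cells must be {1,3}; 3 in 2 cells must be {1,2}.
The 4 across and the 3 down share only 1, so (2,1) = 1.
(2,2) = 4 − 1 = 3 completes the 4 across.
(1,1) = 3 − 1 = 2 completes the 3 down.
(1,2) = 6 − 2 = 4 completes the 6 across.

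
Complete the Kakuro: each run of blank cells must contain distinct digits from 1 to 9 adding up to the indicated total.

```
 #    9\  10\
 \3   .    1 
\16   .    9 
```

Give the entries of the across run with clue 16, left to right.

3 in 2 cells must be {1,2}; 16 in 2 cells must be {7,9}.
R1C1 = 3 − 1 = 2 completes the 3 across.
R2C1 = 16 − 9 = 7 completes the 16 across.

7 9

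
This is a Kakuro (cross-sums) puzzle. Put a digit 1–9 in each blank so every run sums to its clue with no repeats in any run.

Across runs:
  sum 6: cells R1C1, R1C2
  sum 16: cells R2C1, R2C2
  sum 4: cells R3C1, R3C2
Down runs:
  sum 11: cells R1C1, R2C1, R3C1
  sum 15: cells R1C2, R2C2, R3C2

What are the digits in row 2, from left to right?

16 in 2 cells must be {7,9}; 4 in 2 cells must be {1,3}.
The 16 across and the 11 down share only 7, so R2C1 = 7.
R2C2 = 16 − 7 = 9 completes the 16 across.
Given what's placed, R3C2 must be 1 to fit the 4 across and 15 down.
R1C1 = 1: the only remaining digit allowed by both the 6 across and the 11 down.
R1C2 = 6 − 1 = 5 completes the 6 across.
R3C1 = 4 − 1 = 3 completes the 4 across.

7, 9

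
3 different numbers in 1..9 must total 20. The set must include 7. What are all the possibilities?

{4,7,9}; {5,7,8}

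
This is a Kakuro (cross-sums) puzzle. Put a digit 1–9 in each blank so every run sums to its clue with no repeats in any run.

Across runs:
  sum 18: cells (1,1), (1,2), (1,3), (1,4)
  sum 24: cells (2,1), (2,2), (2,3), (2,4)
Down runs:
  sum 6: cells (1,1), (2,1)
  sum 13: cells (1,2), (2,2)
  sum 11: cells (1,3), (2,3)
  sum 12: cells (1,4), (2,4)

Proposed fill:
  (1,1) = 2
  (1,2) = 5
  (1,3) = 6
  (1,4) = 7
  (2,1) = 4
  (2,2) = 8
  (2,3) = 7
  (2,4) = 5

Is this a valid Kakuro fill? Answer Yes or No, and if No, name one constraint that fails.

No — the across run (1,1)–(1,4) sums to 20, not 18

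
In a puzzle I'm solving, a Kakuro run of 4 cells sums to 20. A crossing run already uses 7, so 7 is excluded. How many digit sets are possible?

4 distinct digits from 1–9 sum between 10 and 30.
Dropping sets that contain 7.

7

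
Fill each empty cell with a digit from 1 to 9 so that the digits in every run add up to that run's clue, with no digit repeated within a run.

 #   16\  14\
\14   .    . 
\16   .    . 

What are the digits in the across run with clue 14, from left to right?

16 in 2 cells must be {7,9}.
The 14 across and the 16 down share only 9, so R1C1 = 9.
R1C2 = 14 − 9 = 5 completes the 14 across.
R2C1 = 16 − 9 = 7 completes the 16 down.
R2C2 = 16 − 7 = 9 completes the 16 across.

9 5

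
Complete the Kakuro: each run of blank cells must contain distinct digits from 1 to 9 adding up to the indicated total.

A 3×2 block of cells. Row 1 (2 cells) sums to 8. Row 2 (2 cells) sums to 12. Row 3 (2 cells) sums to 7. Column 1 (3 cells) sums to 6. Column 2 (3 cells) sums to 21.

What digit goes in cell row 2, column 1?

3

6 in 3 cells must be {1,2,3}.
The 12 across and the 6 down share only 3, so (2,1) = 3.
(2,2) = 12 − 3 = 9 completes the 12 across.
Nothing is forced directly, so branch on (1,1), whose candidates are 1 or 2. If (1,1) = 2: then (1,2) would have to be in {6} for the 8 across but in {4,5,7,8} for the 21 down — contradiction. So (1,1) = 1.
(1,2) = 8 − 1 = 7 completes the 8 across.
(3,1) = 6 − 4 = 2 completes the 6 down.
(3,2) = 7 − 2 = 5 completes the 7 across.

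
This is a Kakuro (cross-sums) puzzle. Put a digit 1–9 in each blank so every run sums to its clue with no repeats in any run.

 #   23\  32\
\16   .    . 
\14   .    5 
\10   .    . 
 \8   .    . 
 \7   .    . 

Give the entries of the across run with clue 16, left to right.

16 in 2 cells must be {7,9}.
R2C1 = 14 − 5 = 9 completes the 14 across.
R1C1 = 7: the only remaining digit allowed by both the 16 across and the 23 down.
R1C2 = 16 − 7 = 9 completes the 16 across.

7 9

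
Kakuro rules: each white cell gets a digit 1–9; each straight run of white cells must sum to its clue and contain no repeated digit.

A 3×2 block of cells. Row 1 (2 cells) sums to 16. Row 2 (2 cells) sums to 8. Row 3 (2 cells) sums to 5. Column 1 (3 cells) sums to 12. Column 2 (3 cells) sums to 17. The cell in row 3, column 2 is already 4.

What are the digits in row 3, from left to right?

16 in 2 cells must be {7,9}.
Given what's placed, (1,2) must be 7 to fit the 16 across and 17 down.
(2,2) = 17 − 11 = 6 completes the 17 down.
(3,1) = 5 − 4 = 1 completes the 5 across.
(1,1) = 16 − 7 = 9 completes the 16 across.
(2,1) = 8 − 6 = 2 completes the 8 across.

1 4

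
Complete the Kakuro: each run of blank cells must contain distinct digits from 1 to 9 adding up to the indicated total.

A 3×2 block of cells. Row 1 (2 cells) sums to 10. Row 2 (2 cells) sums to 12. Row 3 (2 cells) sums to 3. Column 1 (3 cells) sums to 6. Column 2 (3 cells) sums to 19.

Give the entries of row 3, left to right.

1 2

3 in 2 cells must be {1,2}; 6 in 3 cells must be {1,2,3}.
The 12 across and the 6 down share only 3, so (2,1) = 3.
(2,2) = 12 − 3 = 9 completes the 12 across.
Given what's placed, (3,2) must be 2 to fit the 3 across and 19 down.
(1,2) = 19 − 11 = 8 completes the 19 down.
(3,1) = 3 − 2 = 1 completes the 3 across.
(1,1) = 10 − 8 = 2 completes the 10 across.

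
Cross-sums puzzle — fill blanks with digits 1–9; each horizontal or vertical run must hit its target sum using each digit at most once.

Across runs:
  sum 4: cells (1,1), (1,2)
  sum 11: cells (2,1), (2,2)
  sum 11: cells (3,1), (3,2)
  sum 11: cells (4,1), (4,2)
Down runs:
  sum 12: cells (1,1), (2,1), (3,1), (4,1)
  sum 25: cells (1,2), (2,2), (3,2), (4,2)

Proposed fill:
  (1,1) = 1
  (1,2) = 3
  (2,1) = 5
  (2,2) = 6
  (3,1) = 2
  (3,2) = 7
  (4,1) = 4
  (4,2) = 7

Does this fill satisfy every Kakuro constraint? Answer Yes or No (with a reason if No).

No — the across run (3,1)–(3,2) sums to 9, not 11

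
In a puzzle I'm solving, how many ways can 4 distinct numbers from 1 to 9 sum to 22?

11

4 distinct digits from 1–9 sum between 10 and 30.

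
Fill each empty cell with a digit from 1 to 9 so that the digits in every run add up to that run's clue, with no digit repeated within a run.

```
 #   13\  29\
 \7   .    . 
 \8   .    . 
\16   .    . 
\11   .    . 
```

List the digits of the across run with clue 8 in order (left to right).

1, 7

16 in 2 cells must be {7,9}; 29 in 4 cells must be {5,7,8,9}.
Only 5 fits R1C2 under both its across sum 7 and down sum 29.
Given what's placed, R2C2 must be 7 to fit the 8 across and 29 down.
Intersecting the 16 across with the 13 down forces R3C1 = 7.
R3C2 = 16 − 7 = 9 completes the 16 across.
R4C2 = 29 − 21 = 8 completes the 29 down.
R1C1 = 7 − 5 = 2 completes the 7 across.
R2C1 = 8 − 7 = 1 completes the 8 across.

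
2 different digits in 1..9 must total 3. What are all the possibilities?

{1,2}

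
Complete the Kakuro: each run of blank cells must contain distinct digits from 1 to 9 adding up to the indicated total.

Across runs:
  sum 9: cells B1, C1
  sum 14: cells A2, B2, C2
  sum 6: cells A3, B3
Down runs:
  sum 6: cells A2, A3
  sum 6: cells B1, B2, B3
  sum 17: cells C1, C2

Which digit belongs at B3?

2

6 in 3 cells must be {1,2,3}; 17 in 2 cells must be {8,9}.
The 9 across and the 17 down share only 8, so C1 = 8.
C2 = 17 − 8 = 9 completes the 17 down.
B1 = 9 − 8 = 1 completes the 9 across.
B3 = 2: the only remaining digit allowed by both the 6 across and the 6 down.
B2 = 6 − 3 = 3 completes the 6 down.
A3 = 6 − 2 = 4 completes the 6 across.
A2 = 14 − 12 = 2 completes the 14 across.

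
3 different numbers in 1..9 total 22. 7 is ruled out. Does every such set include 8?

Yes

The only way to make 22 from 3 distinct digits under that restriction is {5,8,9}, which contains 8.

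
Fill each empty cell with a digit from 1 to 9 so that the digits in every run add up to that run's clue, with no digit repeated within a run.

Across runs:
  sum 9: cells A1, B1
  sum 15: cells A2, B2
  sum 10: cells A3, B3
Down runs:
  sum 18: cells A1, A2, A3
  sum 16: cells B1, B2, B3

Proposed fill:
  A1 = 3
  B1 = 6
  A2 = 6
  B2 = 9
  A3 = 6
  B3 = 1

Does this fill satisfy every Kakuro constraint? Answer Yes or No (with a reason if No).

No — the across run A3–B3 sums to 7, not 10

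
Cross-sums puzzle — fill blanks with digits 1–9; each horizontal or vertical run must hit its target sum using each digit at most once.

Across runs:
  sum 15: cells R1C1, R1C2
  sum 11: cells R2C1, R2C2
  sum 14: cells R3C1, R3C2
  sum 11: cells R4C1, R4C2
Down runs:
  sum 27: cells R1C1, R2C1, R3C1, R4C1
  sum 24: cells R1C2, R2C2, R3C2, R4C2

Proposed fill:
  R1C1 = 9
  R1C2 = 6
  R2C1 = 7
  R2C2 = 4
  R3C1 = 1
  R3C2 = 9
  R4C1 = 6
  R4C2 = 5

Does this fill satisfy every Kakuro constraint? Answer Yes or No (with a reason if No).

No — the down run R1C1–R4C1 sums to 23, not 27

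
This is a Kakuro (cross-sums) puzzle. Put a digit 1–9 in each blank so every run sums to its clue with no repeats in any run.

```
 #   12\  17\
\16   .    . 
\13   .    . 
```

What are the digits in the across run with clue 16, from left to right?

16 in 2 cells must be {7,9}; 17 in 2 cells must be {8,9}.
The 16 across and the 17 down share only 9, so R1C2 = 9.
R2C2 = 17 − 9 = 8 completes the 17 down.
R1C1 = 16 − 9 = 7 completes the 16 across.
R2C1 = 13 − 8 = 5 completes the 13 across.

7 9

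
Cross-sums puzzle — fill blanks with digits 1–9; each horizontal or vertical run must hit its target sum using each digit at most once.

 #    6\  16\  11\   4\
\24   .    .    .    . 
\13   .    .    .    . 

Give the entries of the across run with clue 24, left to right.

4 9 8 3

16 in 2 cells must be {7,9}; 4 in 2 cells must be {1,3}.
Only 7 fits R2C2 under both its across sum 13 and down sum 16.
R1C2 = 16 − 7 = 9 completes the 16 down.
Nothing is forced directly, so branch on R1C4, whose candidates are 1 or 3. If R1C4 = 1: then R1C1 would have to be in {6,8} for the 24 across but in {1,2,4,5} for the 6 down — contradiction. So R1C4 = 3.
R2C4 = 4 − 3 = 1 completes the 4 down.
R2C1 = 2: the only remaining digit allowed by both the 13 across and the 6 down.
R2C3 = 13 − 10 = 3 completes the 13 across.
R1C1 = 6 − 2 = 4 completes the 6 down.
R1C3 = 24 − 16 = 8 completes the 24 across.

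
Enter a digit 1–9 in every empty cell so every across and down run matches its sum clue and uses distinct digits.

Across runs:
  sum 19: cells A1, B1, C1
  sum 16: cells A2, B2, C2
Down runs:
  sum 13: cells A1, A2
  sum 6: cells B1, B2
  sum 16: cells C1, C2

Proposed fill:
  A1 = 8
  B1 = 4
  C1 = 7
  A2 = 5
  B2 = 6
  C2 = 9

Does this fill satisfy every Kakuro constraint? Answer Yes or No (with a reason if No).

No — the down run B1–B2 sums to 10, not 6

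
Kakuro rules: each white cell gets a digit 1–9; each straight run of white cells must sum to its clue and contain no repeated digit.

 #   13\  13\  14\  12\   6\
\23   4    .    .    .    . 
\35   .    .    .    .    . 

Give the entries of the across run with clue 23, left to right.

35 in 5 cells must be {5,6,7,8,9}.
R2C1 = 13 − 4 = 9 completes the 13 down.
Given what's placed, R2C5 must be 5 to fit the 35 across and 6 down.
R1C5 = 6 − 5 = 1 completes the 6 down.
No cell is forced outright now. R2C4 can only be 7 or 8 (the digits allowed by both its 35 across and its 12 down). If R2C4 = 8: then R1C4 would have to be in {2,3,5,6,7,8,9} for the 23 across but in {4} for the 12 down — contradiction. So R2C4 = 7.
R1C4 = 12 − 7 = 5 completes the 12 down.
R1C3 = 6: the only remaining digit allowed by both the 23 across and the 14 down.
R2C3 = 14 − 6 = 8 completes the 14 down.
R1C2 = 23 − 16 = 7 completes the 23 across.

4 7 6 5 1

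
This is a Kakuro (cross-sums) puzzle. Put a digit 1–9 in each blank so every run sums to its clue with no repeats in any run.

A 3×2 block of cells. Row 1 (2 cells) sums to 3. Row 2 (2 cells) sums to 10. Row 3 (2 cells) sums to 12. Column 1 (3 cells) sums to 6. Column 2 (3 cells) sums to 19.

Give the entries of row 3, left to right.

3 9

3 in 2 cells must be {1,2}; 6 in 3 cells must be {1,2,3}.
The 3 across and the 19 down share only 2, so (1,2) = 2.
The 12 across and the 6 down share only 3, so (3,1) = 3.
(3,2) = 12 − 3 = 9 completes the 12 across.
(1,1) = 3 − 2 = 1 completes the 3 across.
(2,1) = 6 − 4 = 2 completes the 6 down.
(2,2) = 10 − 2 = 8 completes the 10 across.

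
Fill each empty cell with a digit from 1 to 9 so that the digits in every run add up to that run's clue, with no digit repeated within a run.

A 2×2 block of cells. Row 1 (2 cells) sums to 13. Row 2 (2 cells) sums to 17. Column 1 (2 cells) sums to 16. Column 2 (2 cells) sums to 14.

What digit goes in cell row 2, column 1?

17 in 2 cells must be {8,9}; 16 in 2 cells must be {7,9}.
The 17 across and the 16 down share only 9, so (2,1) = 9.
(2,2) = 17 − 9 = 8 completes the 17 across.
(1,1) = 16 − 9 = 7 completes the 16 down.
(1,2) = 13 − 7 = 6 completes the 13 across.

9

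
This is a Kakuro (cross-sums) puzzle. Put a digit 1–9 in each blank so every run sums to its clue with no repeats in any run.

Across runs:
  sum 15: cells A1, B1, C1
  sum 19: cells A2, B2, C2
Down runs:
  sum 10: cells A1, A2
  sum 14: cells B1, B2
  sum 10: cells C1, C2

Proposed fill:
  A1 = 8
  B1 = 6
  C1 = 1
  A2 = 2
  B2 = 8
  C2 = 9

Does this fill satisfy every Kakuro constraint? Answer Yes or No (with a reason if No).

Across: 8+6+1=15; 2+8+9=19. Down: 8+2=10; 6+8=14; 1+9=10. No digit repeats within any run.

Yes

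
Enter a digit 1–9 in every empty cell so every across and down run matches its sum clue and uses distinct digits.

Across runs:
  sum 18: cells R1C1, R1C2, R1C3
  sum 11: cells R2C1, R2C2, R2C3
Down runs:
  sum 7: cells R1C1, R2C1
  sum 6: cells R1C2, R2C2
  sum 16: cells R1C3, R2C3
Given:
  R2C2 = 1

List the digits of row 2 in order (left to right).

3, 1, 7

16 in 2 cells must be {7,9}.
R1C2 = 6 − 1 = 5 completes the 6 down.
R2C3 = 7: the only remaining digit allowed by both the 11 across and the 16 down.
R1C3 = 16 − 7 = 9 completes the 16 down.
R2C1 = 11 − 8 = 3 completes the 11 across.
R1C1 = 18 − 14 = 4 completes the 18 across.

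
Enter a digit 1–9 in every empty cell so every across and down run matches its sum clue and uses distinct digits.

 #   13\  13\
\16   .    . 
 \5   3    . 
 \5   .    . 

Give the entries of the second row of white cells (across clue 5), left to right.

16 in 2 cells must be {7,9}.
Given what's placed, R1C1 must be 9 to fit the 16 across and 13 down.
R1C2 = 16 − 9 = 7 completes the 16 across.
R2C2 = 5 − 3 = 2 completes the 5 across.
R3C1 = 13 − 12 = 1 completes the 13 down.
R3C2 = 5 − 1 = 4 completes the 5 across.

3 2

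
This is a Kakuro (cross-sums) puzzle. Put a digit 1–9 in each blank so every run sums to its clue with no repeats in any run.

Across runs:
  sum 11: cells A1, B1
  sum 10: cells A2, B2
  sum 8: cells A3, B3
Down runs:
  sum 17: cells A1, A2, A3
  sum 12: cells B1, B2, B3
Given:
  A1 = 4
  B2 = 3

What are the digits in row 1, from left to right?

4 7

B1 = 11 − 4 = 7 completes the 11 across.
A2 = 10 − 3 = 7 completes the 10 across.
A3 = 17 − 11 = 6 completes the 17 down.
B3 = 8 − 6 = 2 completes the 8 across.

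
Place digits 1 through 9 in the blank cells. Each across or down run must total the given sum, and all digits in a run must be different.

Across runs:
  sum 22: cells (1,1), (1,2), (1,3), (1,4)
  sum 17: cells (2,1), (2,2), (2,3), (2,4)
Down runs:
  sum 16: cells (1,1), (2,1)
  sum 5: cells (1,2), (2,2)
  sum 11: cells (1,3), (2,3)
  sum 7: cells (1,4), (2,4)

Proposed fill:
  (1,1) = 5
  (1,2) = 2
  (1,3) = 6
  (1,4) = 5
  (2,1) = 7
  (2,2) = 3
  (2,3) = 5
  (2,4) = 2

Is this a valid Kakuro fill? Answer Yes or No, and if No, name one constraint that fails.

No — the down run (1,1)–(2,1) sums to 12, not 16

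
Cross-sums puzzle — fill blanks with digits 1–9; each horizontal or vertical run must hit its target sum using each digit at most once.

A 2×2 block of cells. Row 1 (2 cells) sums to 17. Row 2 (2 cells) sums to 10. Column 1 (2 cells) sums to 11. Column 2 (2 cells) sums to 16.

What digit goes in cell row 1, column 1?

8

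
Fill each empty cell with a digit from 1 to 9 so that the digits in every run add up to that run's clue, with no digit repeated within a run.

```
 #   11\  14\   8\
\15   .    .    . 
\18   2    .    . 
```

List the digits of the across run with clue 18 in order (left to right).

2 9 7

R1C1 = 11 − 2 = 9 completes the 11 down.
R1C2 = 5: the only remaining digit allowed by both the 15 across and the 14 down.
R1C3 = 15 − 14 = 1 completes the 15 across.
R2C2 = 14 − 5 = 9 completes the 14 down.
R2C3 = 18 − 11 = 7 completes the 18 across.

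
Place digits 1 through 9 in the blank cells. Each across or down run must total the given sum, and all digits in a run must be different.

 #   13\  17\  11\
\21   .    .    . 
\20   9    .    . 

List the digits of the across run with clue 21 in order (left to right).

17 in 2 cells must be {8,9}.
R1C1 = 13 − 9 = 4 completes the 13 down.
Given what's placed, R2C2 must be 8 to fit the 20 across and 17 down.
R2C3 = 20 − 17 = 3 completes the 20 across.
R1C2 = 17 − 8 = 9 completes the 17 down.
R1C3 = 21 − 13 = 8 completes the 21 across.

4 9 8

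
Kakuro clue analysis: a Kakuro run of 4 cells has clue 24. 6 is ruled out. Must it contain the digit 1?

Counterexample: {2,5,8,9} sums to 24 under that restriction without using 1.

No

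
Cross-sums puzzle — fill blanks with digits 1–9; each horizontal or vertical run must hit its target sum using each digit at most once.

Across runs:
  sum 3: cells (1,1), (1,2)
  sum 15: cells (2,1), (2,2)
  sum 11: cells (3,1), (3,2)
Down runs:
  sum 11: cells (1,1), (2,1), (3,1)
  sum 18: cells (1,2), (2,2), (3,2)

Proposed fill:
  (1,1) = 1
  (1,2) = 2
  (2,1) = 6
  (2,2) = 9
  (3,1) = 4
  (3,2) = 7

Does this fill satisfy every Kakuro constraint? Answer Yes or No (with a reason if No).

Yes

Across: 1+2=3; 6+9=15; 4+7=11. Down: 1+6+4=11; 2+9+7=18. No digit repeats within any run.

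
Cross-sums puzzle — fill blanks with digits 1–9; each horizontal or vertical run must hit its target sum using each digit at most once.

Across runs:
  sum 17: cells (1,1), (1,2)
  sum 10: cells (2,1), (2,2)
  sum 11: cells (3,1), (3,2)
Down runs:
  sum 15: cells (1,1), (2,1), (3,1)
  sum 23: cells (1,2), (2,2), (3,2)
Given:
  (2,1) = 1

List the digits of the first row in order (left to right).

9 8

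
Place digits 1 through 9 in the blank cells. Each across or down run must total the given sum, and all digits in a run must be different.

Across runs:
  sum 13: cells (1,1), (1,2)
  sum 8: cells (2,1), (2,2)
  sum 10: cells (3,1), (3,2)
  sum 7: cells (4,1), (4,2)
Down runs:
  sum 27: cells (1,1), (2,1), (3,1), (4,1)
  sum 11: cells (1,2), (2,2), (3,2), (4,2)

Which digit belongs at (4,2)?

11 in 4 cells must be {1,2,3,5}.
Only 5 fits (1,2) under both its across sum 13 and down sum 11.
(1,1) = 13 − 5 = 8 completes the 13 across.
Nothing is forced directly, so branch on (4,2), whose candidates are 1 or 2 or 3. If (4,2) = 1: that forces (4,1) = 6, after which (2,1) would have to be in {1,2,3,5,6,7} for the 8 across but in {4,9} for the 27 down — contradiction. If (4,2) = 2: then (4,1) would have to be in {5} for the 7 across but in {3,4,6,7,9} for the 27 down — contradiction. So (4,2) = 3.

3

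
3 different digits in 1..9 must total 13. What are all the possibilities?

3 distinct digits from 1–9 sum between 6 and 24.

{1,3,9}; {1,4,8}; {1,5,7}; {2,3,8}; {2,4,7}; {2,5,6}; {3,4,6}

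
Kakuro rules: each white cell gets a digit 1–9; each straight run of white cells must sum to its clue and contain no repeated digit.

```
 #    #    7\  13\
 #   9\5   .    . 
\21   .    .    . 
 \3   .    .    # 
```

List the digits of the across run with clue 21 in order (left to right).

8 4 9

3 in 2 cells must be {1,2}; 7 in 3 cells must be {1,2,4}.
The 5 across and the 13 down share only 4, so R1C3 = 4.
Intersecting the 21 across with the 7 down forces R2C2 = 4.
R2C3 = 13 − 4 = 9 completes the 13 down.
R1C2 = 5 − 4 = 1 completes the 5 across.
R2C1 = 21 − 13 = 8 completes the 21 across.
R3C1 = 9 − 8 = 1 completes the 9 down.
R3C2 = 3 − 1 = 2 completes the 3 across.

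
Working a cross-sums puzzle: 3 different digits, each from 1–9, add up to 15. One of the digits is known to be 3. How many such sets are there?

2

3 distinct digits from 1–9 sum between 6 and 24.
Keeping only sets containing 3.
Enumerating: {3,4,8}, {3,5,7}.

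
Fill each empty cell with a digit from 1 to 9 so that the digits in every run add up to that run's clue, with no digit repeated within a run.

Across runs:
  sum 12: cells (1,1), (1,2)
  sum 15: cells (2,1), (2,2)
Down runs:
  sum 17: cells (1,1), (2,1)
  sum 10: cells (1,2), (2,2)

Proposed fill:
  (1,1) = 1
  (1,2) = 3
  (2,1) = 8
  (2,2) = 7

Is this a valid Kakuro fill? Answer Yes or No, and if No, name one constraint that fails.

No — the down run (1,1)–(2,1) sums to 9, not 17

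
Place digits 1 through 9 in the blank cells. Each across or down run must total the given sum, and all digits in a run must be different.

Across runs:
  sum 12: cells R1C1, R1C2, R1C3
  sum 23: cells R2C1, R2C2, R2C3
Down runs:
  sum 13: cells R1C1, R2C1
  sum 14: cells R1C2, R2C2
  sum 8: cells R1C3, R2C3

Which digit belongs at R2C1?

23 in 3 cells must be {6,8,9}.
The 23 across and the 8 down share only 6, so R2C3 = 6.
R1C3 = 8 − 6 = 2 completes the 8 down.
Nothing is forced directly, so branch on R1C2, whose candidates are 6 or 9. If R1C2 = 9: then R1C1 would have to be in {1} for the 12 across but in {4,5,6,7,8,9} for the 13 down — contradiction. So R1C2 = 6.
R1C1 = 12 − 8 = 4 completes the 12 across.
R2C1 = 13 − 4 = 9 completes the 13 down.
R2C2 = 23 − 15 = 8 completes the 23 across.

9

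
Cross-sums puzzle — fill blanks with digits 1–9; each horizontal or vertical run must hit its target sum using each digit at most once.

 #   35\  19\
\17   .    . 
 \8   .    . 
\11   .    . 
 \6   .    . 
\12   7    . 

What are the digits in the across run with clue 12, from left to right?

7, 5

17 in 2 cells must be {8,9}; 35 in 5 cells must be {5,6,7,8,9}.
Given what's placed, R4C1 must be 5 to fit the 6 across and 35 down.
R4C2 = 6 − 5 = 1 completes the 6 across.
R5C2 = 12 − 7 = 5 completes the 12 across.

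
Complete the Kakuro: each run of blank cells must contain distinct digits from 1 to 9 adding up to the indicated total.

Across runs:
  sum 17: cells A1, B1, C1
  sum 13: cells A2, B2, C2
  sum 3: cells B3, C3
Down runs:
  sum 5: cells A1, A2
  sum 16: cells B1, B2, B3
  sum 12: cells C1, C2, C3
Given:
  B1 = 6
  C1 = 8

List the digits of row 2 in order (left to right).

2 8 3

3 in 2 cells must be {1,2}.
A1 = 17 − 14 = 3 completes the 17 across.
A2 = 5 − 3 = 2 completes the 5 down.
Given what's placed, C2 must be 3 to fit the 13 across and 12 down.
C3 = 12 − 11 = 1 completes the 12 down.
B2 = 13 − 5 = 8 completes the 13 across.
B3 = 3 − 1 = 2 completes the 3 across.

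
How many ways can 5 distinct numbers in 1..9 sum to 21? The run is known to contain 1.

5 distinct digits from 1–9 sum between 15 and 35.
Keeping only sets containing 1.

7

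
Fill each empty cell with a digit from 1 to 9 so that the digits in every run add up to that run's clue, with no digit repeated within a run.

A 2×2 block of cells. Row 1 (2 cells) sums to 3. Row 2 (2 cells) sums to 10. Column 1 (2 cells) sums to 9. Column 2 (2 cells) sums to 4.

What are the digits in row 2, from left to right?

7 3

3 in 2 cells must be {1,2}; 4 in 2 cells must be {1,3}.
The 3 across and the 4 down share only 1, so (1,2) = 1.
(2,2) = 4 − 1 = 3 completes the 4 down.
(1,1) = 3 − 1 = 2 completes the 3 across.
(2,1) = 10 − 3 = 7 completes the 10 across.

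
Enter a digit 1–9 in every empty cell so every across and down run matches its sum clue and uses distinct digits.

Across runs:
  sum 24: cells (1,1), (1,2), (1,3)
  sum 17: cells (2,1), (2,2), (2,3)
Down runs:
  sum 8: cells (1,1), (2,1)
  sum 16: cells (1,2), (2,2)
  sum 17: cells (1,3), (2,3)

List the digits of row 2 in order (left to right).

1 7 9

24 in 3 cells must be {7,8,9}; 16 in 2 cells must be {7,9}; 17 in 2 cells must be {8,9}.
The 24 across and the 8 down share only 7, so (1,1) = 7.
Given what's placed, (1,2) must be 9 to fit the 24 across and 16 down.
(1,3) = 24 − 16 = 8 completes the 24 across.
(2,1) = 8 − 7 = 1 completes the 8 down.
(2,2) = 16 − 9 = 7 completes the 16 down.
(2,3) = 17 − 8 = 9 completes the 17 across.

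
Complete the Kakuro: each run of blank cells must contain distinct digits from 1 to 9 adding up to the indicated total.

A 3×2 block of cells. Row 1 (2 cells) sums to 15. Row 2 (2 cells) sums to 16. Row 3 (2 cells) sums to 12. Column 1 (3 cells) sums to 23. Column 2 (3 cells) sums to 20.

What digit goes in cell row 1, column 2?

9

16 in 2 cells must be {7,9}; 23 in 3 cells must be {6,8,9}.
The 16 across and the 23 down share only 9, so (2,1) = 9.
(2,2) = 16 − 9 = 7 completes the 16 across.
Given what's placed, (3,1) must be 8 to fit the 12 across and 23 down.
(3,2) = 12 − 8 = 4 completes the 12 across.
(1,1) = 23 − 17 = 6 completes the 23 down.
(1,2) = 15 − 6 = 9 completes the 15 across.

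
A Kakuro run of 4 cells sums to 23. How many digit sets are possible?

4 distinct digits from 1–9 sum between 10 and 30.

9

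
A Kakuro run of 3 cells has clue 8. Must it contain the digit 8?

No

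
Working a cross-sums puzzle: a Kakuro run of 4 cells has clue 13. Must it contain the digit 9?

No

Counterexample: {1,2,3,7} sums to 13 without using 9.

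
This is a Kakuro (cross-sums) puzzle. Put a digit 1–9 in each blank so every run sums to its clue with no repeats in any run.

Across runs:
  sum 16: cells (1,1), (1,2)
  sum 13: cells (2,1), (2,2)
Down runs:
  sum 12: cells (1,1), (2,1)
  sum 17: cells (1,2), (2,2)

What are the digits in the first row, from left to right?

7 9

16 in 2 cells must be {7,9}; 17 in 2 cells must be {8,9}.
The 16 across and the 17 down share only 9, so (1,2) = 9.
(2,2) = 17 − 9 = 8 completes the 17 down.
(1,1) = 16 − 9 = 7 completes the 16 across.
(2,1) = 13 − 8 = 5 completes the 13 across.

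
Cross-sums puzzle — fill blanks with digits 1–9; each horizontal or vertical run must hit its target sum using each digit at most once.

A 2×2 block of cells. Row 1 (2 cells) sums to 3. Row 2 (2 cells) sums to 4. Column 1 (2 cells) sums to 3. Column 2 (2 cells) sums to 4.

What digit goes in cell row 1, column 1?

3 in 2 cells must be {1,2}; 4 in 2 cells must be {1,3}.
The 3 across and the 4 down share only 1, so (1,2) = 1.
The 4 across and the 3 down share only 1, so (2,1) = 1.
(2,2) = 4 − 1 = 3 completes the 4 across.
(1,1) = 3 − 1 = 2 completes the 3 across.

2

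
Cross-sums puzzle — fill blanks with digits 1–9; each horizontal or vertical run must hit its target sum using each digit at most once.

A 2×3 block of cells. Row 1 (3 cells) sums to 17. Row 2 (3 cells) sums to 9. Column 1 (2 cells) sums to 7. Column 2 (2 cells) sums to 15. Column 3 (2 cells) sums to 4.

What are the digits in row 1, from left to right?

5 9 3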